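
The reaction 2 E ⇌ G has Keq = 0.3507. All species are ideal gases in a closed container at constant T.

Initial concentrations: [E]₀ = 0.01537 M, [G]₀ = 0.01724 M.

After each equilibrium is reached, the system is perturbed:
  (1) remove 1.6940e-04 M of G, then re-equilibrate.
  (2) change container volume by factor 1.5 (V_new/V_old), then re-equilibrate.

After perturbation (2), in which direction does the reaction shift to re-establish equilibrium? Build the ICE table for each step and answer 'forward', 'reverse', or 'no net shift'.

Q₀ = 72.98 vs Keq = 0.3507 ⇒ Q>K, reverse
Step 1:
                  E         G
  Initial   0.01537   0.01724
  Change    0.03285  -0.01642
  Equil     0.04822 8.1541e-04
  solve Keq expr → x = -0.01642; check Q = 0.3507
Then remove 1.6940e-04 M of G.
Step 2:
                  E         G
  Initial   0.04822 6.4601e-04
  Change  -3.1740e-04 1.5870e-04
  Equil      0.0479 8.0471e-04
  solve Keq expr → x = 1.5870e-04; check Q = 0.3507
Then change container volume by factor 1.5 (V_new/V_old).
Step 3:
                  E         G
  Initial   0.03193 5.3647e-04
  Change  3.4224e-04 -1.7112e-04
  Equil     0.03228 3.6536e-04
  solve Keq expr → x = -1.7112e-04; check Q = 0.3507

Direction: reverse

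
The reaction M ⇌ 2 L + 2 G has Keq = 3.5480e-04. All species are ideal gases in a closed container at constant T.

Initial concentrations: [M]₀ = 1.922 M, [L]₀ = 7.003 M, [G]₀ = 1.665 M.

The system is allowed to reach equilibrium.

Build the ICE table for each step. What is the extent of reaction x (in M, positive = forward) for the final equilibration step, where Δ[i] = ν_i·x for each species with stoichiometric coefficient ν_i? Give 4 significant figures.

x = -0.8296 M

Q₀ = 70.74 vs Keq = 3.5480e-04 ⇒ Q>K, reverse
Step 1:
                   M          L          G
  I            1.922      7.003      1.665
  C           0.8296     -1.659     -1.659
  E            2.752      5.344   0.005847
  solve Keq expr → x = -0.8296; check Q = 3.5480e-04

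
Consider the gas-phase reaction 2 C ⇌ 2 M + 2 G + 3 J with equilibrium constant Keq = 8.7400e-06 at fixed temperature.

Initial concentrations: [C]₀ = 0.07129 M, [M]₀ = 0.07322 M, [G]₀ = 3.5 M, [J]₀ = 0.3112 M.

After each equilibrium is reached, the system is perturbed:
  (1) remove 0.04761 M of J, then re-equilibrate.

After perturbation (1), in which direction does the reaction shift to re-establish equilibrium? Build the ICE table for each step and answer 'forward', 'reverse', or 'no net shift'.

Direction: forward

Q₀ = 0.3895 vs Keq = 8.7400e-06 ⇒ Q>K, reverse
Step 1:
                  C         M         G         J
  I         0.07129   0.07322       3.5    0.3112
  C         0.07187  -0.07187  -0.07187   -0.1078
  E          0.1432  0.001346     3.428    0.2034
  solve Keq expr → x = -0.03594; check Q = 8.7400e-06
Then remove 0.04761 M of J.
Step 2:
                  C         M         G         J
  I          0.1432  0.001346     3.428    0.1558
  C       -6.3459e-04 6.3459e-04 6.3459e-04 9.5188e-04
  E          0.1425  0.001981     3.429    0.1567
  solve Keq expr → x = 3.1729e-04; check Q = 8.7400e-06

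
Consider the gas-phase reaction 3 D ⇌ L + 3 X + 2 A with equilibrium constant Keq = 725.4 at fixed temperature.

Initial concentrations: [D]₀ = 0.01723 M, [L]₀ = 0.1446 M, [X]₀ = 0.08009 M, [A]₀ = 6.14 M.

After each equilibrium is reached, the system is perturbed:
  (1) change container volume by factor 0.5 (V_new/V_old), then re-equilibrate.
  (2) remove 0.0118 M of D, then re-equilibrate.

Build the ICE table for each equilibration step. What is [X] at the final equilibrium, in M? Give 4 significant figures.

Q₀ = 547.5 vs Keq = 725.4 ⇒ Q<K, forward
Step 1:
                    D           L           X           A
  Initial     0.01723      0.1446     0.08009        6.14
  Change    -0.001276  4.2519e-04    0.001276  8.5037e-04
  Equil       0.01595       0.145     0.08137       6.141
  solve Keq expr → x = 4.2519e-04; check Q = 725.4
Then change container volume by factor 0.5 (V_new/V_old).
Step 2:
                    D           L           X           A
  Initial     0.03191      0.2901      0.1627       12.28
  Change      0.02254   -0.007515    -0.02254    -0.01503
  Equil       0.05445      0.2825      0.1402       12.27
  solve Keq expr → x = -0.007515; check Q = 725.4
Then remove 0.0118 M of D.
Step 3:
                    D           L           X           A
  Initial     0.04265      0.2825      0.1402       12.27
  Change     0.008366   -0.002789   -0.008366   -0.005577
  Equil       0.05102      0.2797      0.1318       12.26
  solve Keq expr → x = -0.002789; check Q = 725.4

[X]_eq = 0.1318 M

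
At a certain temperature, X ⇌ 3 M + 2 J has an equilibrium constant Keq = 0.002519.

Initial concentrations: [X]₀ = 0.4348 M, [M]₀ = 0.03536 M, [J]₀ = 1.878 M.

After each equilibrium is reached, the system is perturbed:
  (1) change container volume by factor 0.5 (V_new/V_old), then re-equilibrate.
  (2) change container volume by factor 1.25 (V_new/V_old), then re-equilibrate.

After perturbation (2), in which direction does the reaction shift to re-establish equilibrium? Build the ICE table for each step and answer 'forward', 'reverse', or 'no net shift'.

Direction: forward

Q₀ = 3.5862e-04 vs Keq = 0.002519 ⇒ Q<K, forward
Step 1:
                   X          M          J
  init        0.4348    0.03536      1.878
  Δ         -0.01044    0.03132    0.02088
  eq          0.4244    0.06668      1.899
  solve Keq expr → x = 0.01044; check Q = 0.002519
Then change container volume by factor 0.5 (V_new/V_old).
Step 2:
                   X          M          J
  init        0.8487     0.1334      3.798
  Δ          0.02646   -0.07939   -0.05293
  eq          0.8752    0.05397      3.745
  solve Keq expr → x = -0.02646; check Q = 0.002519
Then change container volume by factor 1.25 (V_new/V_old).
Step 3:
                   X          M          J
  init        0.7001    0.04318      2.996
  Δ          -0.0049     0.0147     0.0098
  eq          0.6952    0.05788      3.006
  solve Keq expr → x = 0.0049; check Q = 0.002519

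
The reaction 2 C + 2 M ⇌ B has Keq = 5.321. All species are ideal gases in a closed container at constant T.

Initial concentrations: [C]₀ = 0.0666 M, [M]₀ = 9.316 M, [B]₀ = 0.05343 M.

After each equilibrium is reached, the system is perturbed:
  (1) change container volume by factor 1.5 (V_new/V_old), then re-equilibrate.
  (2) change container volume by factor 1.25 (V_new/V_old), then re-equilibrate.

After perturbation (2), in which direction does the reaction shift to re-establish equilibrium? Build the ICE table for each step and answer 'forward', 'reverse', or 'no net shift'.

Direction: reverse

Q₀ = 0.1388 vs Keq = 5.321 ⇒ Q<K, forward
Step 1:
                    C           M           B
  init         0.0666       9.316     0.05343
  Δ          -0.05335    -0.05335     0.02668
  eq          0.01325       9.263     0.08011
  solve Keq expr → x = 0.02668; check Q = 5.321
Then change container volume by factor 1.5 (V_new/V_old).
Step 2:
                    C           M           B
  init       0.008831       6.175      0.0534
  Δ          0.006847    0.006847   -0.003423
  eq          0.01568       6.182     0.04998
  solve Keq expr → x = -0.003423; check Q = 5.321
Then change container volume by factor 1.25 (V_new/V_old).
Step 3:
                    C           M           B
  init        0.01254       4.946     0.03998
  Δ          0.004473    0.004473   -0.002237
  eq          0.01702        4.95     0.03775
  solve Keq expr → x = -0.002237; check Q = 5.321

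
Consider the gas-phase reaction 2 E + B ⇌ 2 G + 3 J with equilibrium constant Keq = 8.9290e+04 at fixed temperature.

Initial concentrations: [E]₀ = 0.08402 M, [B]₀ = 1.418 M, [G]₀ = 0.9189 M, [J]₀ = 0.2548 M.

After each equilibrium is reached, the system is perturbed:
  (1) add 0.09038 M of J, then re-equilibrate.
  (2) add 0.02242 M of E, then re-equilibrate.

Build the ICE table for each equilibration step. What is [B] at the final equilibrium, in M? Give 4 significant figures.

[B]_eq = 1.365 M

Q₀ = 1.395 vs Keq = 8.9290e+04 ⇒ Q<K, forward
Step 1:
                   E          B          G          J
  init       0.08402      1.418     0.9189     0.2548
  Δ         -0.08335   -0.04168    0.08335      0.125
  eq      6.6926e-04      1.376      1.002     0.3798
  solve Keq expr → x = 0.04168; check Q = 8.9290e+04
Then add 0.09038 M of J.
Step 2:
                   E          B          G          J
  init    6.6926e-04      1.376      1.002     0.4702
  Δ       2.5119e-04 1.2559e-04 -2.5119e-04 -3.7678e-04
  eq      9.2044e-04      1.376      1.002     0.4698
  solve Keq expr → x = -1.2559e-04; check Q = 8.9290e+04
Then add 0.02242 M of E.
Step 3:
                   E          B          G          J
  init       0.02334      1.376      1.002     0.4698
  Δ         -0.02229   -0.01115    0.02229    0.03344
  eq        0.001047      1.365      1.024     0.5033
  solve Keq expr → x = 0.01115; check Q = 8.9290e+04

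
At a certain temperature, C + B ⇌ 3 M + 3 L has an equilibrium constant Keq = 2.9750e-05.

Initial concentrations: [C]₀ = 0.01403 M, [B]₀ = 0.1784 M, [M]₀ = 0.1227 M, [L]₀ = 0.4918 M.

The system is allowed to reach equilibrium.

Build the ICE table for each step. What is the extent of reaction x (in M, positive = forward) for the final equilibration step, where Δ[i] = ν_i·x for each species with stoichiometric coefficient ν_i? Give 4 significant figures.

x = -0.03505 M

Q₀ = 0.08779 vs Keq = 2.9750e-05 ⇒ Q>K, reverse
Step 1:
                    C           B           M           L
  I           0.01403      0.1784      0.1227      0.4918
  C           0.03505     0.03505     -0.1052     -0.1052
  E           0.04908      0.2135     0.01754      0.3866
  solve Keq expr → x = -0.03505; check Q = 2.9750e-05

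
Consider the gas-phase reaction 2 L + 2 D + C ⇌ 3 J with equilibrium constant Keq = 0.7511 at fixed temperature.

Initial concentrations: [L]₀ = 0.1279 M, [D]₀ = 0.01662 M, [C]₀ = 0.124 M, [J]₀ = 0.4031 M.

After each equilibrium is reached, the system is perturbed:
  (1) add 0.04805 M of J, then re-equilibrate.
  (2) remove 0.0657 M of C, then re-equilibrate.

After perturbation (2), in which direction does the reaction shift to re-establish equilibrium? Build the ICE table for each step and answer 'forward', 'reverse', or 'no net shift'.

Q₀ = 1.1690e+05 vs Keq = 0.7511 ⇒ Q>K, reverse
Step 1:
                  L         D         C         J
  Initial    0.1279   0.01662     0.124    0.4031
  Change     0.2041    0.2041     0.102   -0.3061
  Equil       0.332    0.2207     0.226   0.09696
  solve Keq expr → x = -0.102; check Q = 0.7511
Then add 0.04805 M of J.
Step 2:
                  L         D         C         J
  Initial     0.332    0.2207     0.226     0.145
  Change    0.02319   0.02319   0.01159  -0.03478
  Equil      0.3552    0.2439    0.2376    0.1102
  solve Keq expr → x = -0.01159; check Q = 0.7511
Then remove 0.0657 M of C.
Step 3:
                  L         D         C         J
  Initial    0.3552    0.2439    0.1719    0.1102
  Change   0.005484  0.005484  0.002742 -0.008226
  Equil      0.3607    0.2494    0.1747     0.102
  solve Keq expr → x = -0.002742; check Q = 0.7511

Direction: reverse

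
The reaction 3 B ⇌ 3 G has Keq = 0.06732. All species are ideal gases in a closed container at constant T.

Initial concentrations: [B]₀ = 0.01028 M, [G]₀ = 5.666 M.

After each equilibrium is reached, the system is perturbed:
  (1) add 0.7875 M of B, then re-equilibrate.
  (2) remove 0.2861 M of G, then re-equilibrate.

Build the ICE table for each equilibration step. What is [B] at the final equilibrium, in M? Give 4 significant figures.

Q₀ = 1.6744e+08 vs Keq = 0.06732 ⇒ Q>K, reverse
Step 1:
                    B           G
  Initial     0.01028       5.666
  Change        4.025      -4.025
  Equil         4.035       1.641
  solve Keq expr → x = -1.342; check Q = 0.06732
Then add 0.7875 M of B.
Step 2:
                    B           G
  Initial       4.822       1.641
  Change      -0.2277      0.2277
  Equil         4.595       1.869
  solve Keq expr → x = 0.07591; check Q = 0.06732
Then remove 0.2861 M of G.
Step 3:
                    B           G
  Initial       4.595       1.583
  Change      -0.2034      0.2034
  Equil         4.391       1.786
  solve Keq expr → x = 0.06779; check Q = 0.06732

[B]_eq = 4.391 M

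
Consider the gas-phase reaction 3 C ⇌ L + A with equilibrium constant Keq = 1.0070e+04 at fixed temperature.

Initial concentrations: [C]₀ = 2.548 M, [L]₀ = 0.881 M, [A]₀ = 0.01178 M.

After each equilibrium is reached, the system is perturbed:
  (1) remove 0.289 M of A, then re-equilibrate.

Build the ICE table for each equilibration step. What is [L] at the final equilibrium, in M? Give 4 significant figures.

[L]_eq = 1.715 M

Q₀ = 6.2737e-04 vs Keq = 1.0070e+04 ⇒ Q<K, forward
Step 1:
                   C          L          A
  Initial      2.548      0.881    0.01178
  Change      -2.496     0.8319     0.8319
  Equil      0.05235      1.713     0.8437
  solve Keq expr → x = 0.8319; check Q = 1.0070e+04
Then remove 0.289 M of A.
Step 2:
                   C          L          A
  Initial    0.05235      1.713     0.5547
  Change   -0.006749    0.00225    0.00225
  Equil      0.04561      1.715     0.5569
  solve Keq expr → x = 0.00225; check Q = 1.0070e+04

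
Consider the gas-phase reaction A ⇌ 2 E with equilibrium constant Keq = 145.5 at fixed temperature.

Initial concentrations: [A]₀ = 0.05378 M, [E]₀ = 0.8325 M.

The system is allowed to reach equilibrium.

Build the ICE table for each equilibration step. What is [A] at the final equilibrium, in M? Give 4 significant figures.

Q₀ = 12.89 vs Keq = 145.5 ⇒ Q<K, forward
Step 1:
                   A          E
  I          0.05378     0.8325
  C         -0.04786    0.09572
  E         0.005922     0.9282
  solve Keq expr → x = 0.04786; check Q = 145.5

[A]_eq = 0.005922 M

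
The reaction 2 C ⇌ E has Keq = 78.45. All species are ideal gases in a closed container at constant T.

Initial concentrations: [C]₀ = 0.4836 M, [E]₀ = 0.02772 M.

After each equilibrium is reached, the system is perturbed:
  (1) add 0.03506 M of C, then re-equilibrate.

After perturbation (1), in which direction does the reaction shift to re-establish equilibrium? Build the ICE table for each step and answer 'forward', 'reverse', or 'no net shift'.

Direction: forward

Q₀ = 0.1185 vs Keq = 78.45 ⇒ Q<K, forward
Step 1:
                    C           E
  I            0.4836     0.02772
  C           -0.4281       0.214
  E           0.05551      0.2418
  solve Keq expr → x = 0.214; check Q = 78.45
Then add 0.03506 M of C.
Step 2:
                    C           E
  I           0.09057      0.2418
  C          -0.03319     0.01659
  E           0.05739      0.2584
  solve Keq expr → x = 0.01659; check Q = 78.45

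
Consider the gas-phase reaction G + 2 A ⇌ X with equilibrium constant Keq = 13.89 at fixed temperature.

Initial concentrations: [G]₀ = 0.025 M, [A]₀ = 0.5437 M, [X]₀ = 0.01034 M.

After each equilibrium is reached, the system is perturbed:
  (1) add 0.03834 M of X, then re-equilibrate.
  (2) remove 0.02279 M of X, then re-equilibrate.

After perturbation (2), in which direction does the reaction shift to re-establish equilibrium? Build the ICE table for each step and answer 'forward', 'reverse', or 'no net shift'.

Direction: forward

Q₀ = 1.399 vs Keq = 13.89 ⇒ Q<K, forward
Step 1:
                   G          A          X
  I            0.025     0.5437    0.01034
  C         -0.01732   -0.03463    0.01732
  E         0.007683     0.5091    0.02766
  solve Keq expr → x = 0.01732; check Q = 13.89
Then add 0.03834 M of X.
Step 2:
                   G          A          X
  I         0.007683     0.5091      0.066
  C         0.007609    0.01522  -0.007609
  E          0.01529     0.5243    0.05839
  solve Keq expr → x = -0.007609; check Q = 13.89
Then remove 0.02279 M of X.
Step 3:
                   G          A          X
  I          0.01529     0.5243     0.0356
  C        -0.004441  -0.008883   0.004441
  E          0.01085     0.5154    0.04004
  solve Keq expr → x = 0.004441; check Q = 13.89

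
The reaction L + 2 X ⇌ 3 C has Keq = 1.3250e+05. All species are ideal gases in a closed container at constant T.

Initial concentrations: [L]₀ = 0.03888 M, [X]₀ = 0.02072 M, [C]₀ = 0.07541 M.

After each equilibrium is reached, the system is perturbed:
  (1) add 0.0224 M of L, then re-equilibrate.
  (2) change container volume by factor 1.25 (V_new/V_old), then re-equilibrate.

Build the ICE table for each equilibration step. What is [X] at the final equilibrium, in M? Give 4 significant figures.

[X]_eq = 3.3478e-04 M

Q₀ = 25.69 vs Keq = 1.3250e+05 ⇒ Q<K, forward
Step 1:
                   L          X          C
  Initial    0.03888    0.02072    0.07541
  Change    -0.01008   -0.02016    0.03025
  Equil       0.0288 5.5597e-04     0.1057
  solve Keq expr → x = 0.01008; check Q = 1.3250e+05
Then add 0.0224 M of L.
Step 2:
                   L          X          C
  Initial     0.0512 5.5597e-04     0.1057
  Change  -6.8748e-05 -1.3750e-04 2.0625e-04
  Equil      0.05113 4.1847e-04     0.1059
  solve Keq expr → x = 6.8748e-05; check Q = 1.3250e+05
Then change container volume by factor 1.25 (V_new/V_old).
Step 3:
                   L          X          C
  Initial     0.0409 3.3478e-04    0.08469
  Change           0          0          0
  Equil       0.0409 3.3478e-04    0.08469
  solve Keq expr → x = 0; check Q = 1.3250e+05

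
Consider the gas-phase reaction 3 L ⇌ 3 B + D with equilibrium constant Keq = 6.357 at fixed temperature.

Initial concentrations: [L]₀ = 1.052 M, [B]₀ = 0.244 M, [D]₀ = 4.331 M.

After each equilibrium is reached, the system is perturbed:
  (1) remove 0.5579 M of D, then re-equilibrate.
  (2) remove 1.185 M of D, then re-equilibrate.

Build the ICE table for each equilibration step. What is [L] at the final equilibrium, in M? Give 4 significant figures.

[L]_eq = 0.5582 M

Q₀ = 0.05404 vs Keq = 6.357 ⇒ Q<K, forward
Step 1:
                  L         B         D
  init        1.052     0.244     4.331
  Δ         -0.4418    0.4418    0.1473
  eq         0.6102    0.6858     4.478
  solve Keq expr → x = 0.1473; check Q = 6.357
Then remove 0.5579 M of D.
Step 2:
                  L         B         D
  init       0.6102    0.6858      3.92
  Δ        -0.01417   0.01417  0.004724
  eq          0.596       0.7     3.925
  solve Keq expr → x = 0.004724; check Q = 6.357
Then remove 1.185 M of D.
Step 3:
                  L         B         D
  init        0.596       0.7      2.74
  Δ        -0.03785   0.03785   0.01262
  eq         0.5582    0.7378     2.753
  solve Keq expr → x = 0.01262; check Q = 6.357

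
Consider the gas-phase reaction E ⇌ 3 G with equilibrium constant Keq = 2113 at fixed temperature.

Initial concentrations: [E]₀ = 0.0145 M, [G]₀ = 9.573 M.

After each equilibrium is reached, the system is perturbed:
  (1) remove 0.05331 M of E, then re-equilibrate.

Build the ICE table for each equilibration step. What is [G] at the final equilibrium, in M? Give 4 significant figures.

Q₀ = 6.0503e+04 vs Keq = 2113 ⇒ Q>K, reverse
Step 1:
                  E         G
  Initial    0.0145     9.573
  Change     0.2956   -0.8869
  Equil      0.3101     8.686
  solve Keq expr → x = -0.2956; check Q = 2113
Then remove 0.05331 M of E.
Step 2:
                  E         G
  Initial    0.2568     8.686
  Change    0.04048   -0.1214
  Equil      0.2973     8.565
  solve Keq expr → x = -0.04048; check Q = 2113

[G]_eq = 8.565 M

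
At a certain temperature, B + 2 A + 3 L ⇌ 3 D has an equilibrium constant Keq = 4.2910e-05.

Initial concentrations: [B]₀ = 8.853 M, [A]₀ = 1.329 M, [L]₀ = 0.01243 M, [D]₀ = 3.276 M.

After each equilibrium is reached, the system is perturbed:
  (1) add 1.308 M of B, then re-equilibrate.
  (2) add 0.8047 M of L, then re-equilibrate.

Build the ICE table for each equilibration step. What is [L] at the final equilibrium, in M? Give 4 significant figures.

Q₀ = 1.1708e+06 vs Keq = 4.2910e-05 ⇒ Q>K, reverse
Step 1:
                   B          A          L          D
  init         8.853      1.329    0.01243      3.276
  Δ           0.9385      1.877      2.815     -2.815
  eq           9.791      3.206      2.828     0.4605
  solve Keq expr → x = -0.9385; check Q = 4.2910e-05
Then add 1.308 M of B.
Step 2:
                   B          A          L          D
  init          11.1      3.206      2.828     0.4605
  Δ         -0.00528   -0.01056   -0.01584    0.01584
  eq           11.09      3.195      2.812     0.4764
  solve Keq expr → x = 0.00528; check Q = 4.2910e-05
Then add 0.8047 M of L.
Step 3:
                   B          A          L          D
  init         11.09      3.195      3.617     0.4764
  Δ         -0.03611   -0.07222    -0.1083     0.1083
  eq           11.06      3.123      3.508     0.5847
  solve Keq expr → x = 0.03611; check Q = 4.2910e-05

[L]_eq = 3.508 M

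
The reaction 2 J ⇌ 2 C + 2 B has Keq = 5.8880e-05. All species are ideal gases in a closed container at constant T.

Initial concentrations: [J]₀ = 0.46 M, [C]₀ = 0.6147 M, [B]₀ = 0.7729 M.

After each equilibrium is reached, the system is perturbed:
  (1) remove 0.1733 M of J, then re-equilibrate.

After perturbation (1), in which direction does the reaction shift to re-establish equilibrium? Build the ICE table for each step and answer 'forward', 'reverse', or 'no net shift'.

Q₀ = 1.067 vs Keq = 5.8880e-05 ⇒ Q>K, reverse
Step 1:
                    J           C           B
  init           0.46      0.6147      0.7729
  Δ            0.5747     -0.5747     -0.5747
  eq            1.035     0.04005      0.1982
  solve Keq expr → x = -0.2873; check Q = 5.8880e-05
Then remove 0.1733 M of J.
Step 2:
                    J           C           B
  init         0.8614     0.04005      0.1982
  Δ          0.005531   -0.005531   -0.005531
  eq           0.8669     0.03452      0.1927
  solve Keq expr → x = -0.002765; check Q = 5.8880e-05

Direction: reverse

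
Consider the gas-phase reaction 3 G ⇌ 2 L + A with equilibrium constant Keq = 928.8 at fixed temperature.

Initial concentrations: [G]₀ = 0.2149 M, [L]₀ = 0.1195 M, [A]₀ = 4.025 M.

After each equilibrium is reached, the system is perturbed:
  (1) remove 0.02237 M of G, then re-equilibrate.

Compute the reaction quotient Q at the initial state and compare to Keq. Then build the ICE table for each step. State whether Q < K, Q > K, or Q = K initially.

Q₀ = 5.792 vs Keq = 928.8 ⇒ Q<K, forward
Step 1:
                    G           L           A
  I            0.2149      0.1195       4.025
  C           -0.1548      0.1032     0.05158
  E           0.06015      0.2227       4.077
  solve Keq expr → x = 0.05158; check Q = 928.8
Then remove 0.02237 M of G.
Step 2:
                    G           L           A
  I           0.03778      0.2227       4.077
  C           0.01992    -0.01328   -0.006641
  E            0.0577      0.2094        4.07
  solve Keq expr → x = -0.006641; check Q = 928.8

Q₀ = 5.792; Q < K (proceeds forward)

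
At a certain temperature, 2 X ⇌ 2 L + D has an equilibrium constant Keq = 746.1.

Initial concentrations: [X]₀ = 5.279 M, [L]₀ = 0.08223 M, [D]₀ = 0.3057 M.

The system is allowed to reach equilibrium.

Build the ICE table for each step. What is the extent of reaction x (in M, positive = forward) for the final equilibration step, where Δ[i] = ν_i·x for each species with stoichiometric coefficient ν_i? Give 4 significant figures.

x = 2.485 M

Q₀ = 7.4174e-05 vs Keq = 746.1 ⇒ Q<K, forward
Step 1:
                    X           L           D
  I             5.279     0.08223      0.3057
  C             -4.97        4.97       2.485
  E             0.309       5.052       2.791
  solve Keq expr → x = 2.485; check Q = 746.1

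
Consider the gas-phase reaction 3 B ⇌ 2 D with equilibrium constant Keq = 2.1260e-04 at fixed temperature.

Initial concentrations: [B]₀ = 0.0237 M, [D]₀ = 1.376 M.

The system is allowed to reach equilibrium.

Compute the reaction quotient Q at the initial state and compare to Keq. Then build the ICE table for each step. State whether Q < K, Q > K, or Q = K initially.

Q₀ = 1.4223e+05; Q > K (proceeds reverse)

Q₀ = 1.4223e+05 vs Keq = 2.1260e-04 ⇒ Q>K, reverse
Step 1:
                    B           D
  I            0.0237       1.376
  C             2.001      -1.334
  E             2.025     0.04201
  solve Keq expr → x = -0.667; check Q = 2.1260e-04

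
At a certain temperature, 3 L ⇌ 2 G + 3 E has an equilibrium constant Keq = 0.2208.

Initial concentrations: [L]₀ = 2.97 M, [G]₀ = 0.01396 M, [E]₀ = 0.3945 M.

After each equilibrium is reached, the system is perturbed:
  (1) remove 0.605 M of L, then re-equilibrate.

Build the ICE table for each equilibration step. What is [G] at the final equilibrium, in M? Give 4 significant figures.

Q₀ = 4.5671e-07 vs Keq = 0.2208 ⇒ Q<K, forward
Step 1:
                  L         G         E
  I            2.97   0.01396    0.3945
  C          -1.053    0.7021     1.053
  E           1.917     0.716     1.448
  solve Keq expr → x = 0.351; check Q = 0.2208
Then remove 0.605 M of L.
Step 2:
                  L         G         E
  I           1.312     0.716     1.448
  C           0.178   -0.1187    -0.178
  E            1.49    0.5974      1.27
  solve Keq expr → x = -0.05933; check Q = 0.2208

[G]_eq = 0.5974 M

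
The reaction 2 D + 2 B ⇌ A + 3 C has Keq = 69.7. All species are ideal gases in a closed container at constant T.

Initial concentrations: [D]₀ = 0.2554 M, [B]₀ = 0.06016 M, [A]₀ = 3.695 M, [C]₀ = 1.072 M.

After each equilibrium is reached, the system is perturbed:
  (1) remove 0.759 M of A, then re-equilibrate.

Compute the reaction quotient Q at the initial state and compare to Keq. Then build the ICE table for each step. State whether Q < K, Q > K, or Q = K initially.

Q₀ = 1.9282e+04; Q > K (proceeds reverse)

Q₀ = 1.9282e+04 vs Keq = 69.7 ⇒ Q>K, reverse
Step 1:
                    D           B           A           C
  I            0.2554     0.06016       3.695       1.072
  C            0.2297      0.2297     -0.1149     -0.3446
  E            0.4851      0.2899        3.58      0.7274
  solve Keq expr → x = -0.1149; check Q = 69.7
Then remove 0.759 M of A.
Step 2:
                    D           B           A           C
  I            0.4851      0.2899       2.821      0.7274
  C          -0.01359    -0.01359    0.006797     0.02039
  E            0.4715      0.2763       2.828      0.7478
  solve Keq expr → x = 0.006797; check Q = 69.7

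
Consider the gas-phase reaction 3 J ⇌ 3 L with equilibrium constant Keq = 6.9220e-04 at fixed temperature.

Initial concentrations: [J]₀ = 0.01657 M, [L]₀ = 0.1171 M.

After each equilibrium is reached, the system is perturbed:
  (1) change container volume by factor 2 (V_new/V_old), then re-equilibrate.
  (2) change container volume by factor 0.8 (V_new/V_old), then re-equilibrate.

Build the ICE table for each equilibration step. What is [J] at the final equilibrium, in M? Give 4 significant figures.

Q₀ = 352.9 vs Keq = 6.9220e-04 ⇒ Q>K, reverse
Step 1:
                  J         L
  Initial   0.01657    0.1171
  Change     0.1062   -0.1062
  Equil      0.1228   0.01086
  solve Keq expr → x = -0.03541; check Q = 6.9220e-04
Then change container volume by factor 2 (V_new/V_old).
Step 2:
                  J         L
  Initial    0.0614  0.005432
  Change          0         0
  Equil      0.0614  0.005432
  solve Keq expr → x = 0; check Q = 6.9220e-04
Then change container volume by factor 0.8 (V_new/V_old).
Step 3:
                  J         L
  Initial   0.07675   0.00679
  Change          0         0
  Equil     0.07675   0.00679
  solve Keq expr → x = 0; check Q = 6.9220e-04

[J]_eq = 0.07675 M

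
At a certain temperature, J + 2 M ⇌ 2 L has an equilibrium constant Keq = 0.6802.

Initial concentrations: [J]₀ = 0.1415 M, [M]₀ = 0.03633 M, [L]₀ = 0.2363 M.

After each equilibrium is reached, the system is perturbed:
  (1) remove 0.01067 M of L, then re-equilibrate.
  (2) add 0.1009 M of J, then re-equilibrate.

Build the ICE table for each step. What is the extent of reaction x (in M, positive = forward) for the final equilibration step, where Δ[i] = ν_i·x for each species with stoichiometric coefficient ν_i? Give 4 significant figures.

Q₀ = 299 vs Keq = 0.6802 ⇒ Q>K, reverse
Step 1:
                   J          M          L
  init        0.1415    0.03633     0.2363
  Δ          0.08003     0.1601    -0.1601
  eq          0.2215     0.1964    0.07624
  solve Keq expr → x = -0.08003; check Q = 0.6802
Then remove 0.01067 M of L.
Step 2:
                   J          M          L
  init        0.2215     0.1964    0.06557
  Δ        -0.003626  -0.007252   0.007252
  eq          0.2179     0.1891    0.07282
  solve Keq expr → x = 0.003626; check Q = 0.6802
Then add 0.1009 M of J.
Step 3:
                   J          M          L
  init        0.3188     0.1891    0.07282
  Δ        -0.004983  -0.009965   0.009965
  eq          0.3138     0.1792    0.08278
  solve Keq expr → x = 0.004983; check Q = 0.6802

x = 0.004983 M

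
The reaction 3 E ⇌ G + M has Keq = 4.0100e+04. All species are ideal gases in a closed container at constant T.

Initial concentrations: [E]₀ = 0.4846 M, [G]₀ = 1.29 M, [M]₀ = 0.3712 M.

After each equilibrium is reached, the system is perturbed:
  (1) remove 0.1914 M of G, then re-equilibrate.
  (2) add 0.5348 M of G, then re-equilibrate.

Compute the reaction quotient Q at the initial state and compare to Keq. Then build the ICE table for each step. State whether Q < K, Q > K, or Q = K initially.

Q₀ = 4.208; Q < K (proceeds forward)

Q₀ = 4.208 vs Keq = 4.0100e+04 ⇒ Q<K, forward
Step 1:
                  E         G         M
  init       0.4846      1.29    0.3712
  Δ          -0.458    0.1527    0.1527
  eq        0.02661     1.443    0.5239
  solve Keq expr → x = 0.1527; check Q = 4.0100e+04
Then remove 0.1914 M of G.
Step 2:
                  E         G         M
  init      0.02661     1.251    0.5239
  Δ       -0.001224 4.0793e-04 4.0793e-04
  eq        0.02539     1.252    0.5243
  solve Keq expr → x = 4.0793e-04; check Q = 4.0100e+04
Then add 0.5348 M of G.
Step 3:
                  E         G         M
  init      0.02539     1.786    0.5243
  Δ        0.003172 -0.001057 -0.001057
  eq        0.02856     1.785    0.5232
  solve Keq expr → x = -0.001057; check Q = 4.0100e+04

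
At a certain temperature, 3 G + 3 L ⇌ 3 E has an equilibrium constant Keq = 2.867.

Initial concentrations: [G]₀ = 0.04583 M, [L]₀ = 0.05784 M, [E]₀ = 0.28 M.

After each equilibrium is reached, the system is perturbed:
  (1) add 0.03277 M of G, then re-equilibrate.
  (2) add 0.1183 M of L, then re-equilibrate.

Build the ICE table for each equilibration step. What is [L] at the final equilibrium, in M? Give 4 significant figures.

Q₀ = 1.1785e+06 vs Keq = 2.867 ⇒ Q>K, reverse
Step 1:
                  G         L         E
  I         0.04583   0.05784      0.28
  C          0.1941    0.1941   -0.1941
  E          0.2399     0.252   0.08588
  solve Keq expr → x = -0.06471; check Q = 2.867
Then add 0.03277 M of G.
Step 2:
                  G         L         E
  I          0.2727     0.252   0.08588
  C       -0.006758 -0.006758  0.006758
  E           0.266    0.2452   0.09264
  solve Keq expr → x = 0.002253; check Q = 2.867
Then add 0.1183 M of L.
Step 3:
                  G         L         E
  I           0.266    0.3635   0.09264
  C        -0.02403  -0.02403   0.02403
  E          0.2419    0.3395    0.1167
  solve Keq expr → x = 0.00801; check Q = 2.867

[L]_eq = 0.3395 M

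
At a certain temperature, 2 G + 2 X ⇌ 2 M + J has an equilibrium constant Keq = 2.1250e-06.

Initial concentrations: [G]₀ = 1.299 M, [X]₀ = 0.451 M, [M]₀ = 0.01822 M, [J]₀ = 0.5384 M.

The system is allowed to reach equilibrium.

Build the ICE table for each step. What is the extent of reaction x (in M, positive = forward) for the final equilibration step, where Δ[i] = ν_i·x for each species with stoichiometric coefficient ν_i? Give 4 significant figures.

Q₀ = 5.2075e-04 vs Keq = 2.1250e-06 ⇒ Q>K, reverse
Step 1:
                   G          X          M          J
  Initial      1.299      0.451    0.01822     0.5384
  Change     0.01699    0.01699   -0.01699  -0.008493
  Equil        1.316      0.468   0.001233     0.5299
  solve Keq expr → x = -0.008493; check Q = 2.1250e-06

x = -0.008493 M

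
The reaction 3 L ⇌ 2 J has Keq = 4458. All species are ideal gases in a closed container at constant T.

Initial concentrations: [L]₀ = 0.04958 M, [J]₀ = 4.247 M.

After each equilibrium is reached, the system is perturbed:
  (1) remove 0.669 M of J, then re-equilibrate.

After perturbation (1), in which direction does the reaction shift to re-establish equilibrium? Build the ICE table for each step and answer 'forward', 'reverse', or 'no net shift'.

Q₀ = 1.4799e+05 vs Keq = 4458 ⇒ Q>K, reverse
Step 1:
                    L           J
  init        0.04958       4.247
  Δ             0.108    -0.07197
  eq           0.1575       4.175
  solve Keq expr → x = -0.03599; check Q = 4458
Then remove 0.669 M of J.
Step 2:
                    L           J
  init         0.1575       3.506
  Δ          -0.01701     0.01134
  eq           0.1405       3.517
  solve Keq expr → x = 0.005671; check Q = 4458

Direction: forward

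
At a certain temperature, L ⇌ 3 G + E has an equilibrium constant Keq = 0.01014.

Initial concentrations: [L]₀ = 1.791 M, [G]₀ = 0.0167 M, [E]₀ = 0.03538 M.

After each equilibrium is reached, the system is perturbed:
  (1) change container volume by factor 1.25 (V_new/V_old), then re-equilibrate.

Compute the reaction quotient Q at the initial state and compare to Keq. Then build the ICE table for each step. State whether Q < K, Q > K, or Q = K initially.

Q₀ = 9.2005e-08 vs Keq = 0.01014 ⇒ Q<K, forward
Step 1:
                    L           G           E
  init          1.791      0.0167     0.03538
  Δ           -0.1452      0.4355      0.1452
  eq            1.646      0.4522      0.1805
  solve Keq expr → x = 0.1452; check Q = 0.01014
Then change container volume by factor 1.25 (V_new/V_old).
Step 2:
                    L           G           E
  init          1.317      0.3617      0.1444
  Δ          -0.02229     0.06686     0.02229
  eq            1.294      0.4286      0.1667
  solve Keq expr → x = 0.02229; check Q = 0.01014

Q₀ = 9.2005e-08; Q < K (proceeds forward)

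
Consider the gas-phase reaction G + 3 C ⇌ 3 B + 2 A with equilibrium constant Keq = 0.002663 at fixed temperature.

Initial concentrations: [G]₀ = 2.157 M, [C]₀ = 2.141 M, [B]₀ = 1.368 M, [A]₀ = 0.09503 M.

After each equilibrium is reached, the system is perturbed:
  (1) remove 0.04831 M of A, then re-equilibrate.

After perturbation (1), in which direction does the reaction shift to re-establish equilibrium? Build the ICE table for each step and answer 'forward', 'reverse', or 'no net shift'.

Direction: forward

Q₀ = 0.001092 vs Keq = 0.002663 ⇒ Q<K, forward
Step 1:
                    G           C           B           A
  Initial       2.157       2.141       1.368     0.09503
  Change     -0.01915    -0.05746     0.05746     0.03831
  Equil         2.138       2.084       1.425      0.1333
  solve Keq expr → x = 0.01915; check Q = 0.002663
Then remove 0.04831 M of A.
Step 2:
                    G           C           B           A
  Initial       2.138       2.084       1.425     0.08503
  Change     -0.01789    -0.05366     0.05366     0.03577
  Equil          2.12        2.03       1.479      0.1208
  solve Keq expr → x = 0.01789; check Q = 0.002663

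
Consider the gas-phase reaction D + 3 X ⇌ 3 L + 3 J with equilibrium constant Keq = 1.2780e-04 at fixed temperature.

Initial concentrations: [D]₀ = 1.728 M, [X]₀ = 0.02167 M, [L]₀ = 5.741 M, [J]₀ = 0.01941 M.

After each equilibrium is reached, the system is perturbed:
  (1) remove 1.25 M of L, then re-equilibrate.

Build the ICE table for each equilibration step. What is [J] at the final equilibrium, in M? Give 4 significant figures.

[J]_eq = 5.4848e-04 M

Q₀ = 78.69 vs Keq = 1.2780e-04 ⇒ Q>K, reverse
Step 1:
                   D          X          L          J
  Initial      1.728    0.02167      5.741    0.01941
  Change    0.006327    0.01898   -0.01898   -0.01898
  Equil        1.734    0.04065      5.722 4.2993e-04
  solve Keq expr → x = -0.006327; check Q = 1.2780e-04
Then remove 1.25 M of L.
Step 2:
                   D          X          L          J
  Initial      1.734    0.04065      4.472 4.2993e-04
  Change  -3.9517e-05 -1.1855e-04 1.1855e-04 1.1855e-04
  Equil        1.734    0.04053      4.472 5.4848e-04
  solve Keq expr → x = 3.9517e-05; check Q = 1.2780e-04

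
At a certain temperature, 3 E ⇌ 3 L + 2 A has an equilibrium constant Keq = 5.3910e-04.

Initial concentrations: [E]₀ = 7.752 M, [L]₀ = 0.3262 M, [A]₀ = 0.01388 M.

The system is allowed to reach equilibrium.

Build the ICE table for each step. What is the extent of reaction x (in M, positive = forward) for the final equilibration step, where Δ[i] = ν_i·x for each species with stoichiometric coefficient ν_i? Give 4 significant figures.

Q₀ = 1.4355e-08 vs Keq = 5.3910e-04 ⇒ Q<K, forward
Step 1:
                    E           L           A
  Initial       7.752      0.3262     0.01388
  Change      -0.6558      0.6558      0.4372
  Equil         7.096       0.982      0.4511
  solve Keq expr → x = 0.2186; check Q = 5.3910e-04

x = 0.2186 M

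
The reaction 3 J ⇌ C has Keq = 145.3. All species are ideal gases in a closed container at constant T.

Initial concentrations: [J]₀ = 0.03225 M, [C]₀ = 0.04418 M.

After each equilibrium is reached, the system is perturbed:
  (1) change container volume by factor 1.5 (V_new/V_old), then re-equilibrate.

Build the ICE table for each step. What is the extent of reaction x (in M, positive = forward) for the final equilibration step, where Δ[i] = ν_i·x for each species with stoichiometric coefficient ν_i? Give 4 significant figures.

x = -0.003341 M

Q₀ = 1317 vs Keq = 145.3 ⇒ Q>K, reverse
Step 1:
                   J          C
  I          0.03225    0.04418
  C          0.02957  -0.009856
  E          0.06182    0.03432
  solve Keq expr → x = -0.009856; check Q = 145.3
Then change container volume by factor 1.5 (V_new/V_old).
Step 2:
                   J          C
  I          0.04121    0.02288
  C          0.01002  -0.003341
  E          0.05123    0.01954
  solve Keq expr → x = -0.003341; check Q = 145.3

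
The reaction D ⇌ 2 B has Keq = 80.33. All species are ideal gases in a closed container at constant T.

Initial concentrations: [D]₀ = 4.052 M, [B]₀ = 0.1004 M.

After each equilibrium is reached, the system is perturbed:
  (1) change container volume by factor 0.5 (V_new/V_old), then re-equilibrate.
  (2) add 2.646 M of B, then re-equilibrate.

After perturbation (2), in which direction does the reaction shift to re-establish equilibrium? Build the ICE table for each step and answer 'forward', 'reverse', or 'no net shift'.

Q₀ = 0.002488 vs Keq = 80.33 ⇒ Q<K, forward
Step 1:
                    D           B
  Initial       4.052      0.1004
  Change       -3.444       6.888
  Equil         0.608       6.988
  solve Keq expr → x = 3.444; check Q = 80.33
Then change container volume by factor 0.5 (V_new/V_old).
Step 2:
                    D           B
  Initial       1.216       13.98
  Change       0.7327      -1.465
  Equil         1.949       12.51
  solve Keq expr → x = -0.7327; check Q = 80.33
Then add 2.646 M of B.
Step 3:
                    D           B
  Initial       1.949       15.16
  Change       0.5273      -1.055
  Equil         2.476        14.1
  solve Keq expr → x = -0.5273; check Q = 80.33

Direction: reverse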